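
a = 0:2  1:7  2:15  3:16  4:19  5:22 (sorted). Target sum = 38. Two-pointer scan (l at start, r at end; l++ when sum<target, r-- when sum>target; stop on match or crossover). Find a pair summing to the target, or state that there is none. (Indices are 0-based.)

(16, 22)

l=0 r=5: 2+22=24 <38, l++
l=1 r=5: 7+22=29 <38, l++
l=2 r=5: 15+22=37 <38, l++
l=3 r=5: 16+22=38, found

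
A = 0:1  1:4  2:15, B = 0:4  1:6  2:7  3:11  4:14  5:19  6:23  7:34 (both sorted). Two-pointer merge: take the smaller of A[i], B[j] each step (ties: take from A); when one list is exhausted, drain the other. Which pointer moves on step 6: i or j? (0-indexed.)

j

[i=0,j=0] A[i]=1<=B[j]=4 take 1 → i++
[i=1,j=0] A[i]=4<=B[j]=4 take 4 → i++
[i=2,j=0] A[i]=15>B[j]=4 take 4 → j++
[i=2,j=1] A[i]=15>B[j]=6 take 6 → j++
[i=2,j=2] A[i]=15>B[j]=7 take 7 → j++
[i=2,j=3] A[i]=15>B[j]=11 take 11 → j++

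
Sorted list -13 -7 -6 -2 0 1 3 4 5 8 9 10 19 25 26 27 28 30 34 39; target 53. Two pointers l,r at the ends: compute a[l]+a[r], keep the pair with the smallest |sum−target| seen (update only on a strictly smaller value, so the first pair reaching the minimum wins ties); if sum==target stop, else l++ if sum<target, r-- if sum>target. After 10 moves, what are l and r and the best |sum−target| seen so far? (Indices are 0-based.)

l=10, r=19, best |Δ|=6

l=0 r=19: -13+39=26 d=27 *, l++
l=1 r=19: -7+39=32 d=21 *, l++
l=2 r=19: -6+39=33 d=20 *, l++
l=3 r=19: -2+39=37 d=16 *, l++
l=4 r=19: 0+39=39 d=14 *, l++
l=5 r=19: 1+39=40 d=13 *, l++
l=6 r=19: 3+39=42 d=11 *, l++
l=7 r=19: 4+39=43 d=10 *, l++
l=8 r=19: 5+39=44 d=9 *, l++
l=9 r=19: 8+39=47 d=6 *, l++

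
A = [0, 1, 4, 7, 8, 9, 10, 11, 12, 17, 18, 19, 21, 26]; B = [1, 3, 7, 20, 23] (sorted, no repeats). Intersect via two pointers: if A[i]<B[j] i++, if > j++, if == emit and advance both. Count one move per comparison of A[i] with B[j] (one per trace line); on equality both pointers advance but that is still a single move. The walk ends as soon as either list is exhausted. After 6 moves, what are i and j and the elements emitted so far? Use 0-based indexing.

i=0 j=0: 0<1, i++
i=1 j=0: 1==1 emit, i++,j++
i=2 j=1: 4>3, j++
i=2 j=2: 4<7, i++
i=3 j=2: 7==7 emit, i++,j++
i=4 j=3: 8<20, i++

i=5, j=3, emitted=[1, 7]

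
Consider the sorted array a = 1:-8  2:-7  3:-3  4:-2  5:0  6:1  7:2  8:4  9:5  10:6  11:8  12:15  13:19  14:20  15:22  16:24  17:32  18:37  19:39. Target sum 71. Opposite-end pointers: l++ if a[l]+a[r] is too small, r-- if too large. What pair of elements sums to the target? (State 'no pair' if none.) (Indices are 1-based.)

[1,19] -8+39=31 <71 → l++
[2,19] -7+39=32 <71 → l++
[3,19] -3+39=36 <71 → l++
[4,19] -2+39=37 <71 → l++
[5,19] 0+39=39 <71 → l++
[6,19] 1+39=40 <71 → l++
[7,19] 2+39=41 <71 → l++
[8,19] 4+39=43 <71 → l++
[9,19] 5+39=44 <71 → l++
[10,19] 6+39=45 <71 → l++
[11,19] 8+39=47 <71 → l++
[12,19] 15+39=54 <71 → l++
[13,19] 19+39=58 <71 → l++
[14,19] 20+39=59 <71 → l++
[15,19] 22+39=61 <71 → l++
[16,19] 24+39=63 <71 → l++
[17,19] 32+39=71 → found

(32, 39)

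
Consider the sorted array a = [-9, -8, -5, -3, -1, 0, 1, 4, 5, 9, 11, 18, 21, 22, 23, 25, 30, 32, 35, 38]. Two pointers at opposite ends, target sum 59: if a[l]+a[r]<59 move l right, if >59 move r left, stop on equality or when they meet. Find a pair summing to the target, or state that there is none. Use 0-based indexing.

(21, 38)

[0,19] -9+38=29 <59 → l++
[1,19] -8+38=30 <59 → l++
[2,19] -5+38=33 <59 → l++
[3,19] -3+38=35 <59 → l++
[4,19] -1+38=37 <59 → l++
[5,19] 0+38=38 <59 → l++
[6,19] 1+38=39 <59 → l++
[7,19] 4+38=42 <59 → l++
[8,19] 5+38=43 <59 → l++
[9,19] 9+38=47 <59 → l++
[10,19] 11+38=49 <59 → l++
[11,19] 18+38=56 <59 → l++
[12,19] 21+38=59 → found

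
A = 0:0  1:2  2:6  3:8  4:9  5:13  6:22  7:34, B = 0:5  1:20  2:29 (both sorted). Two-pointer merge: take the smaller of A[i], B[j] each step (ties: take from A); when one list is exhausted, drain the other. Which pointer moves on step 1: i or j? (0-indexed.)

i=0 j=0: A[i]=0<=B[j]=5 take 0, i++

i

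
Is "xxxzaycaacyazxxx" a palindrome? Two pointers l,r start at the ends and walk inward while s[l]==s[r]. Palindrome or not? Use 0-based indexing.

palindrome

l=0 r=15: 'x'=='x', l++,r--
l=1 r=14: 'x'=='x', l++,r--
l=2 r=13: 'x'=='x', l++,r--
l=3 r=12: 'z'=='z', l++,r--
l=4 r=11: 'a'=='a', l++,r--
l=5 r=10: 'y'=='y', l++,r--
l=6 r=9: 'c'=='c', l++,r--
l=7 r=8: 'a'=='a', l++,r--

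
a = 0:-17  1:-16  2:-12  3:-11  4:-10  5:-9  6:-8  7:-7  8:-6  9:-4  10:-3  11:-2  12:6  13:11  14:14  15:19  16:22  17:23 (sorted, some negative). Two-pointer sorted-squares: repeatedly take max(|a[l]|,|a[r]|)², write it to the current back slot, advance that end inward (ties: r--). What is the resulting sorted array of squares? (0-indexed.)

[4, 9, 16, 36, 36, 49, 64, 81, 100, 121, 121, 144, 196, 256, 289, 361, 484, 529]

[0,17] |-17|<=|23| out[17]=529 → r--
[0,16] |-17|<=|22| out[16]=484 → r--
[0,15] |-17|<=|19| out[15]=361 → r--
[0,14] |-17|>|14| out[14]=289 → l++
[1,14] |-16|>|14| out[13]=256 → l++
[2,14] |-12|<=|14| out[12]=196 → r--
[2,13] |-12|>|11| out[11]=144 → l++
[3,13] |-11|<=|11| out[10]=121 → r--
[3,12] |-11|>|6| out[9]=121 → l++
[4,12] |-10|>|6| out[8]=100 → l++
[5,12] |-9|>|6| out[7]=81 → l++
[6,12] |-8|>|6| out[6]=64 → l++
[7,12] |-7|>|6| out[5]=49 → l++
[8,12] |-6|<=|6| out[4]=36 → r--
[8,11] |-6|>|-2| out[3]=36 → l++
[9,11] |-4|>|-2| out[2]=16 → l++
[10,11] |-3|>|-2| out[1]=9 → l++
[11,11] |-2|<=|-2| out[0]=4 → r--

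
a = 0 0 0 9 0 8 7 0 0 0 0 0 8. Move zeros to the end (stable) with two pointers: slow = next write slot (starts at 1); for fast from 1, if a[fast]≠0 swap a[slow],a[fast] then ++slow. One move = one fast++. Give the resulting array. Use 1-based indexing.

(s=1,f=1) a[fast]=0 → fast++
(s=1,f=2) a[fast]=0 → fast++
(s=1,f=3) a[fast]=0 → fast++
(s=1,f=4) a[fast]=9≠0 swap→a[1]=9 → slow++,fast++
(s=2,f=5) a[fast]=0 → fast++
(s=2,f=6) a[fast]=8≠0 swap→a[2]=8 → slow++,fast++
(s=3,f=7) a[fast]=7≠0 swap→a[3]=7 → slow++,fast++
(s=4,f=8) a[fast]=0 → fast++
(s=4,f=9) a[fast]=0 → fast++
(s=4,f=10) a[fast]=0 → fast++
(s=4,f=11) a[fast]=0 → fast++
(s=4,f=12) a[fast]=0 → fast++
(s=4,f=13) a[fast]=8≠0 swap→a[4]=8 → slow++,fast++

[9, 8, 7, 8, 0, 0, 0, 0, 0, 0, 0, 0, 0]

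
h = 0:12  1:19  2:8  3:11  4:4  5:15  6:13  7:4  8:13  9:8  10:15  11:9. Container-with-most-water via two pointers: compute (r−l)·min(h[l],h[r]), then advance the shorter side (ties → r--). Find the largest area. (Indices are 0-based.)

[0,11] min(12,9)*11=99 best=99 * → r--
[0,10] min(12,15)*10=120 best=120 * → l++
[1,10] min(19,15)*9=135 best=135 * → r--
[1,9] min(19,8)*8=64 best=135 → r--
[1,8] min(19,13)*7=91 best=135 → r--
[1,7] min(19,4)*6=24 best=135 → r--
[1,6] min(19,13)*5=65 best=135 → r--
[1,5] min(19,15)*4=60 best=135 → r--
[1,4] min(19,4)*3=12 best=135 → r--
[1,3] min(19,11)*2=22 best=135 → r--
[1,2] min(19,8)*1=8 best=135 → r--

max area = 135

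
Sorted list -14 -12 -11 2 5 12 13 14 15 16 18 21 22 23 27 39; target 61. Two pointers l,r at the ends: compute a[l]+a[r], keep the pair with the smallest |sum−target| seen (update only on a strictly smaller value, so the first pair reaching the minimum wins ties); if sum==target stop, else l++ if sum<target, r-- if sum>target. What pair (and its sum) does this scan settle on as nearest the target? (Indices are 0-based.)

pair (22, 39) with sum 61 (|Δ|=0)

[0,15] -14+39=25 d=36 * → l++
[1,15] -12+39=27 d=34 * → l++
[2,15] -11+39=28 d=33 * → l++
[3,15] 2+39=41 d=20 * → l++
[4,15] 5+39=44 d=17 * → l++
[5,15] 12+39=51 d=10 * → l++
[6,15] 13+39=52 d=9 * → l++
[7,15] 14+39=53 d=8 * → l++
[8,15] 15+39=54 d=7 * → l++
[9,15] 16+39=55 d=6 * → l++
[10,15] 18+39=57 d=4 * → l++
[11,15] 21+39=60 d=1 * → l++
[12,15] 22+39=61 d=0 * → stop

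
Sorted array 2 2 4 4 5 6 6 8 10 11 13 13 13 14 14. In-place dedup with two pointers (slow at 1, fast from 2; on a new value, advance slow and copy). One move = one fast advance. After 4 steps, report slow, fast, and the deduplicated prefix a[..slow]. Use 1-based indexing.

slow=1 fast=2: a[fast]=2=a[slow] dup, fast++
slow=1 fast=3: a[fast]=4≠a[slow]=2 write a[2]=4, slow++,fast++
slow=2 fast=4: a[fast]=4=a[slow] dup, fast++
slow=2 fast=5: a[fast]=5≠a[slow]=4 write a[3]=5, slow++,fast++

slow=3, fast=6, prefix=[2, 4, 5]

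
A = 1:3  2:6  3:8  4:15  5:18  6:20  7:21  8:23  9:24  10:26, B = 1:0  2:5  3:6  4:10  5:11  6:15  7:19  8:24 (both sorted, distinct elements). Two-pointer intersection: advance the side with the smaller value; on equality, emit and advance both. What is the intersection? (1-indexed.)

intersection = [6, 15, 24]

[i=1,j=1] 3>0 → j++
[i=1,j=2] 3<5 → i++
[i=2,j=2] 6>5 → j++
[i=2,j=3] 6==6 emit → i++,j++
[i=3,j=4] 8<10 → i++
[i=4,j=4] 15>10 → j++
[i=4,j=5] 15>11 → j++
[i=4,j=6] 15==15 emit → i++,j++
[i=5,j=7] 18<19 → i++
[i=6,j=7] 20>19 → j++
[i=6,j=8] 20<24 → i++
[i=7,j=8] 21<24 → i++
[i=8,j=8] 23<24 → i++
[i=9,j=8] 24==24 emit → i++,j++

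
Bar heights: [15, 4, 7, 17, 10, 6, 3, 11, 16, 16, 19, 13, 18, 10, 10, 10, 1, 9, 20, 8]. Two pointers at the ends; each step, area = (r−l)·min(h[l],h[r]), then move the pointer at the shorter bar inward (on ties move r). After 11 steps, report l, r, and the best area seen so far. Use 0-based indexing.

l=0 r=19: min(15,8)*19=152 best=152 *, r--
l=0 r=18: min(15,20)*18=270 best=270 *, l++
l=1 r=18: min(4,20)*17=68 best=270, l++
l=2 r=18: min(7,20)*16=112 best=270, l++
l=3 r=18: min(17,20)*15=255 best=270, l++
l=4 r=18: min(10,20)*14=140 best=270, l++
l=5 r=18: min(6,20)*13=78 best=270, l++
l=6 r=18: min(3,20)*12=36 best=270, l++
l=7 r=18: min(11,20)*11=121 best=270, l++
l=8 r=18: min(16,20)*10=160 best=270, l++
l=9 r=18: min(16,20)*9=144 best=270, l++

l=10, r=18, best area=270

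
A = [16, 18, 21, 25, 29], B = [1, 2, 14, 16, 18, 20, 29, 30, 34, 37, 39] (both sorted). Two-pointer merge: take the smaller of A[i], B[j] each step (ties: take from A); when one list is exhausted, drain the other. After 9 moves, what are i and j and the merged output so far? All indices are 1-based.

i=4, j=7, merged so far=[1, 2, 14, 16, 16, 18, 18, 20, 21]

i=1 j=1: A[i]=16>B[j]=1 take 1, j++
i=1 j=2: A[i]=16>B[j]=2 take 2, j++
i=1 j=3: A[i]=16>B[j]=14 take 14, j++
i=1 j=4: A[i]=16<=B[j]=16 take 16, i++
i=2 j=4: A[i]=18>B[j]=16 take 16, j++
i=2 j=5: A[i]=18<=B[j]=18 take 18, i++
i=3 j=5: A[i]=21>B[j]=18 take 18, j++
i=3 j=6: A[i]=21>B[j]=20 take 20, j++
i=3 j=7: A[i]=21<=B[j]=29 take 21, i++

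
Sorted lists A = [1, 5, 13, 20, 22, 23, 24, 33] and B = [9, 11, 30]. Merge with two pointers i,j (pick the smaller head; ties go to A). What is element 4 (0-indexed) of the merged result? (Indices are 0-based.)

merged[4] = 13

i=0 j=0: A[i]=1<=B[j]=9 take 1, i++
i=1 j=0: A[i]=5<=B[j]=9 take 5, i++
i=2 j=0: A[i]=13>B[j]=9 take 9, j++
i=2 j=1: A[i]=13>B[j]=11 take 11, j++
i=2 j=2: A[i]=13<=B[j]=30 take 13, i++
i=3 j=2: A[i]=20<=B[j]=30 take 20, i++
i=4 j=2: A[i]=22<=B[j]=30 take 22, i++
i=5 j=2: A[i]=23<=B[j]=30 take 23, i++
i=6 j=2: A[i]=24<=B[j]=30 take 24, i++
i=7 j=2: A[i]=33>B[j]=30 take 30, j++
i=7 j=3: B done, take A[i]=33, i++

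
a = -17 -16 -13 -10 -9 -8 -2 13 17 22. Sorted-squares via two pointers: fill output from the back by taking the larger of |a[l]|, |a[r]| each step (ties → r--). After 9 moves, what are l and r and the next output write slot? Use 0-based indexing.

[0,9] |-17|<=|22| out[9]=484 → r--
[0,8] |-17|<=|17| out[8]=289 → r--
[0,7] |-17|>|13| out[7]=289 → l++
[1,7] |-16|>|13| out[6]=256 → l++
[2,7] |-13|<=|13| out[5]=169 → r--
[2,6] |-13|>|-2| out[4]=169 → l++
[3,6] |-10|>|-2| out[3]=100 → l++
[4,6] |-9|>|-2| out[2]=81 → l++
[5,6] |-8|>|-2| out[1]=64 → l++

l=6, r=6, next write slot=0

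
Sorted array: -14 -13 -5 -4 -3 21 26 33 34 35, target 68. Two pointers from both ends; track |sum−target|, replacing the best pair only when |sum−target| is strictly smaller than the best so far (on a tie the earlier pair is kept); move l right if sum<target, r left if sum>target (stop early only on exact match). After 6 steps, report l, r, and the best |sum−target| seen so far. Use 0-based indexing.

l=0 r=9: -14+35=21 d=47 *, l++
l=1 r=9: -13+35=22 d=46 *, l++
l=2 r=9: -5+35=30 d=38 *, l++
l=3 r=9: -4+35=31 d=37 *, l++
l=4 r=9: -3+35=32 d=36 *, l++
l=5 r=9: 21+35=56 d=12 *, l++

l=6, r=9, best |Δ|=12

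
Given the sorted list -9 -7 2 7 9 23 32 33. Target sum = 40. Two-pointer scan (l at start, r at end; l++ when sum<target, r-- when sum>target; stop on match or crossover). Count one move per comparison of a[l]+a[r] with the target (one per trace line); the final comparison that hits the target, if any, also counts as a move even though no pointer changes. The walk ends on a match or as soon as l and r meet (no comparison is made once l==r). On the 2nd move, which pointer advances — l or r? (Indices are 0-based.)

[0,7] -9+33=24 <40 → l++
[1,7] -7+33=26 <40 → l++

l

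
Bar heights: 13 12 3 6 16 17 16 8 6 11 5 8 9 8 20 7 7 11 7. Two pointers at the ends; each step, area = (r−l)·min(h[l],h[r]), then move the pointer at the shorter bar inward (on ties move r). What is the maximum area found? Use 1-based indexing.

[1,19] min(13,7)*18=126 best=126 * → r--
[1,18] min(13,11)*17=187 best=187 * → r--
[1,17] min(13,7)*16=112 best=187 → r--
[1,16] min(13,7)*15=105 best=187 → r--
[1,15] min(13,20)*14=182 best=187 → l++
[2,15] min(12,20)*13=156 best=187 → l++
[3,15] min(3,20)*12=36 best=187 → l++
[4,15] min(6,20)*11=66 best=187 → l++
[5,15] min(16,20)*10=160 best=187 → l++
[6,15] min(17,20)*9=153 best=187 → l++
[7,15] min(16,20)*8=128 best=187 → l++
[8,15] min(8,20)*7=56 best=187 → l++
[9,15] min(6,20)*6=36 best=187 → l++
[10,15] min(11,20)*5=55 best=187 → l++
[11,15] min(5,20)*4=20 best=187 → l++
[12,15] min(8,20)*3=24 best=187 → l++
[13,15] min(9,20)*2=18 best=187 → l++
[14,15] min(8,20)*1=8 best=187 → l++

max area = 187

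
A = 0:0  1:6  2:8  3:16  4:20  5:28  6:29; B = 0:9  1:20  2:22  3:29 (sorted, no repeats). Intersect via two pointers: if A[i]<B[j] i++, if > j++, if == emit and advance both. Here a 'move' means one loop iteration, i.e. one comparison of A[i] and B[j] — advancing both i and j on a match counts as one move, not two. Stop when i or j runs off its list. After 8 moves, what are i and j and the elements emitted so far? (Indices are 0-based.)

i=6, j=3, emitted=[20]

[i=0,j=0] 0<9 → i++
[i=1,j=0] 6<9 → i++
[i=2,j=0] 8<9 → i++
[i=3,j=0] 16>9 → j++
[i=3,j=1] 16<20 → i++
[i=4,j=1] 20==20 emit → i++,j++
[i=5,j=2] 28>22 → j++
[i=5,j=3] 28<29 → i++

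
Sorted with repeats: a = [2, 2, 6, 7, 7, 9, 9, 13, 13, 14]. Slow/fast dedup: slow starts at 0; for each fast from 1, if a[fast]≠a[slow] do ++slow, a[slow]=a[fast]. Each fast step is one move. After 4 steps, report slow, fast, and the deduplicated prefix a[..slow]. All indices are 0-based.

slow=2, fast=5, prefix=[2, 6, 7]

(s=0,f=1) a[fast]=2=a[slow] dup → fast++
(s=0,f=2) a[fast]=6≠a[slow]=2 write a[1]=6 → slow++,fast++
(s=1,f=3) a[fast]=7≠a[slow]=6 write a[2]=7 → slow++,fast++
(s=2,f=4) a[fast]=7=a[slow] dup → fast++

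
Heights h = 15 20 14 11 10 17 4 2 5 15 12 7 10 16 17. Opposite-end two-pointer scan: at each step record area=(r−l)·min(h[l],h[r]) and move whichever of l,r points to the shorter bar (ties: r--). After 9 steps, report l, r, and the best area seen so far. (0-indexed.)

l=1, r=6, best area=221

[0,14] min(15,17)*14=210 best=210 * → l++
[1,14] min(20,17)*13=221 best=221 * → r--
[1,13] min(20,16)*12=192 best=221 → r--
[1,12] min(20,10)*11=110 best=221 → r--
[1,11] min(20,7)*10=70 best=221 → r--
[1,10] min(20,12)*9=108 best=221 → r--
[1,9] min(20,15)*8=120 best=221 → r--
[1,8] min(20,5)*7=35 best=221 → r--
[1,7] min(20,2)*6=12 best=221 → r--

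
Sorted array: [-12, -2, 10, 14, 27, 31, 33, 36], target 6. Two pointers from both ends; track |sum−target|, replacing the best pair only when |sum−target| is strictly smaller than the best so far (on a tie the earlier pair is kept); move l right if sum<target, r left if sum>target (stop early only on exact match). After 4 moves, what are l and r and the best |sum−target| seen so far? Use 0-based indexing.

[0,7] -12+36=24 d=18 * → r--
[0,6] -12+33=21 d=15 * → r--
[0,5] -12+31=19 d=13 * → r--
[0,4] -12+27=15 d=9 * → r--

l=0, r=3, best |Δ|=9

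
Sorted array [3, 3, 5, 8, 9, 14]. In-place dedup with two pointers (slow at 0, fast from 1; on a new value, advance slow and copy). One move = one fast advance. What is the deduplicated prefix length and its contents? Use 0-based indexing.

slow=0 fast=1: a[fast]=3=a[slow] dup, fast++
slow=0 fast=2: a[fast]=5≠a[slow]=3 write a[1]=5, slow++,fast++
slow=1 fast=3: a[fast]=8≠a[slow]=5 write a[2]=8, slow++,fast++
slow=2 fast=4: a[fast]=9≠a[slow]=8 write a[3]=9, slow++,fast++
slow=3 fast=5: a[fast]=14≠a[slow]=9 write a[4]=14, slow++,fast++

length 5; prefix = [3, 5, 8, 9, 14]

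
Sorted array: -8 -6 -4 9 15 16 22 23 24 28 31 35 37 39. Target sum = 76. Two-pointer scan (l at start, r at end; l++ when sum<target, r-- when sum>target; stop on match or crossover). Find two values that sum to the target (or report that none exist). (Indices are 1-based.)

l=1 r=14: -8+39=31 <76, l++
l=2 r=14: -6+39=33 <76, l++
l=3 r=14: -4+39=35 <76, l++
l=4 r=14: 9+39=48 <76, l++
l=5 r=14: 15+39=54 <76, l++
l=6 r=14: 16+39=55 <76, l++
l=7 r=14: 22+39=61 <76, l++
l=8 r=14: 23+39=62 <76, l++
l=9 r=14: 24+39=63 <76, l++
l=10 r=14: 28+39=67 <76, l++
l=11 r=14: 31+39=70 <76, l++
l=12 r=14: 35+39=74 <76, l++
l=13 r=14: 37+39=76, found

(37, 39)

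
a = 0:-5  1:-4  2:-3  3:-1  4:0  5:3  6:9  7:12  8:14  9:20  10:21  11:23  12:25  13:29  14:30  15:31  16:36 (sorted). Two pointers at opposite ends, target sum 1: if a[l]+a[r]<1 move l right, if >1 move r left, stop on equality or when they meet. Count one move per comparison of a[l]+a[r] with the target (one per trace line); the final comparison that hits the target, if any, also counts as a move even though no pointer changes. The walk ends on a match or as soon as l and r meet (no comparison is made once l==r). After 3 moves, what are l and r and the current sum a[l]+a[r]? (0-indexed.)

l=0, r=13, sum=24

[0,16] -5+36=31 >1 → r--
[0,15] -5+31=26 >1 → r--
[0,14] -5+30=25 >1 → r--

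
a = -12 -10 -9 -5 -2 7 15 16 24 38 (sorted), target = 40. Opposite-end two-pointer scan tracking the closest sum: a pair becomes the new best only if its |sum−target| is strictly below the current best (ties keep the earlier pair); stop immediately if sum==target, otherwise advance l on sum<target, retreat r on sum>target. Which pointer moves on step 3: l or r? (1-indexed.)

l

l=1 r=10: -12+38=26 d=14 *, l++
l=2 r=10: -10+38=28 d=12 *, l++
l=3 r=10: -9+38=29 d=11 *, l++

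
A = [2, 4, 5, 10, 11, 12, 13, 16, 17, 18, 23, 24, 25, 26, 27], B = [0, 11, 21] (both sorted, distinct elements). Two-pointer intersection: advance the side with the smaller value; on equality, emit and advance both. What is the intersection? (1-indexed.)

intersection = [11]

i=1 j=1: 2>0, j++
i=1 j=2: 2<11, i++
i=2 j=2: 4<11, i++
i=3 j=2: 5<11, i++
i=4 j=2: 10<11, i++
i=5 j=2: 11==11 emit, i++,j++
i=6 j=3: 12<21, i++
i=7 j=3: 13<21, i++
i=8 j=3: 16<21, i++
i=9 j=3: 17<21, i++
i=10 j=3: 18<21, i++
i=11 j=3: 23>21, j++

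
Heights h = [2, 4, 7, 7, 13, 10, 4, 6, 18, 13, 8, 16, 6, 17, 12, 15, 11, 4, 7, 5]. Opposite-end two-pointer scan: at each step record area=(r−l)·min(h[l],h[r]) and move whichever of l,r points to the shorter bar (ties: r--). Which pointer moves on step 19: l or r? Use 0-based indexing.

r

l=0 r=19: min(2,5)*19=38 best=38 *, l++
l=1 r=19: min(4,5)*18=72 best=72 *, l++
l=2 r=19: min(7,5)*17=85 best=85 *, r--
l=2 r=18: min(7,7)*16=112 best=112 *, r--
l=2 r=17: min(7,4)*15=60 best=112, r--
l=2 r=16: min(7,11)*14=98 best=112, l++
l=3 r=16: min(7,11)*13=91 best=112, l++
l=4 r=16: min(13,11)*12=132 best=132 *, r--
l=4 r=15: min(13,15)*11=143 best=143 *, l++
l=5 r=15: min(10,15)*10=100 best=143, l++
l=6 r=15: min(4,15)*9=36 best=143, l++
l=7 r=15: min(6,15)*8=48 best=143, l++
l=8 r=15: min(18,15)*7=105 best=143, r--
l=8 r=14: min(18,12)*6=72 best=143, r--
l=8 r=13: min(18,17)*5=85 best=143, r--
l=8 r=12: min(18,6)*4=24 best=143, r--
l=8 r=11: min(18,16)*3=48 best=143, r--
l=8 r=10: min(18,8)*2=16 best=143, r--
l=8 r=9: min(18,13)*1=13 best=143, r--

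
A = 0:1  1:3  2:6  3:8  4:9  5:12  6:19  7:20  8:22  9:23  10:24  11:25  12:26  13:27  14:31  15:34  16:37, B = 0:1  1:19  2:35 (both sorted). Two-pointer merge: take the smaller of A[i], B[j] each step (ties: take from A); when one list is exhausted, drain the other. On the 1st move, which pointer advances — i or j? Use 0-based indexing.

i

i=0 j=0: A[i]=1<=B[j]=1 take 1, i++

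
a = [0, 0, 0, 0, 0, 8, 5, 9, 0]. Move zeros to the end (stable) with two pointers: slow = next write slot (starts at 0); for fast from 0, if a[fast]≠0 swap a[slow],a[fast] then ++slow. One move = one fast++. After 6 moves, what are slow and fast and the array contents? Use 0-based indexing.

slow=1, fast=6, a=[8, 0, 0, 0, 0, 0, 5, 9, 0]

slow=0 fast=0: a[fast]=0, fast++
slow=0 fast=1: a[fast]=0, fast++
slow=0 fast=2: a[fast]=0, fast++
slow=0 fast=3: a[fast]=0, fast++
slow=0 fast=4: a[fast]=0, fast++
slow=0 fast=5: a[fast]=8≠0 swap→a[0]=8, slow++,fast++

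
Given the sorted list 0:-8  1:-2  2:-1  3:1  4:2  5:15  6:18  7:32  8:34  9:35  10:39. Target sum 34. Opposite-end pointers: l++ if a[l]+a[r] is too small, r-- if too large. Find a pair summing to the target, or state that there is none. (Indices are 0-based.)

[0,10] -8+39=31 <34 → l++
[1,10] -2+39=37 >34 → r--
[1,9] -2+35=33 <34 → l++
[2,9] -1+35=34 → found

(-1, 35)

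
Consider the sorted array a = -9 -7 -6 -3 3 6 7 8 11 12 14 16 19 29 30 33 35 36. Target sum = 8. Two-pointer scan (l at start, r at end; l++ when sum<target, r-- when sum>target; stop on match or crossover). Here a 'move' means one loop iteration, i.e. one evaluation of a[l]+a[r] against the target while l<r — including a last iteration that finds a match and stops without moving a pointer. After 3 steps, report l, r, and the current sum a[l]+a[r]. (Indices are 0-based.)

[0,17] -9+36=27 >8 → r--
[0,16] -9+35=26 >8 → r--
[0,15] -9+33=24 >8 → r--

l=0, r=14, sum=21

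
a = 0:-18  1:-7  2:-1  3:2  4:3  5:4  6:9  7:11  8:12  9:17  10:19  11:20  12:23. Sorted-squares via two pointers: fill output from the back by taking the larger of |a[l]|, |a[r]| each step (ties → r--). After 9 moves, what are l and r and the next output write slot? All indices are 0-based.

[0,12] |-18|<=|23| out[12]=529 → r--
[0,11] |-18|<=|20| out[11]=400 → r--
[0,10] |-18|<=|19| out[10]=361 → r--
[0,9] |-18|>|17| out[9]=324 → l++
[1,9] |-7|<=|17| out[8]=289 → r--
[1,8] |-7|<=|12| out[7]=144 → r--
[1,7] |-7|<=|11| out[6]=121 → r--
[1,6] |-7|<=|9| out[5]=81 → r--
[1,5] |-7|>|4| out[4]=49 → l++

l=2, r=5, next write slot=3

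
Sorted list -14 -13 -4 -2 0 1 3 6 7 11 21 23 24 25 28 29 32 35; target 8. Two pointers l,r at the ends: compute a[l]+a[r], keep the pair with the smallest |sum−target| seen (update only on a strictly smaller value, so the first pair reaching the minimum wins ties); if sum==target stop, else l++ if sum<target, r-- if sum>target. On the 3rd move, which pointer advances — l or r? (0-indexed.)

[0,17] -14+35=21 d=13 * → r--
[0,16] -14+32=18 d=10 * → r--
[0,15] -14+29=15 d=7 * → r--

r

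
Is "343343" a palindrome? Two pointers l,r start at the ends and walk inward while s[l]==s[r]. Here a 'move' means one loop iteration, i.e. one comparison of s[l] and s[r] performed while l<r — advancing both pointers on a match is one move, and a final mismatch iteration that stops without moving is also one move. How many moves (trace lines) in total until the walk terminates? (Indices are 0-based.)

[0,5] '3'=='3' → l++,r--
[1,4] '4'=='4' → l++,r--
[2,3] '3'=='3' → l++,r--

3 moves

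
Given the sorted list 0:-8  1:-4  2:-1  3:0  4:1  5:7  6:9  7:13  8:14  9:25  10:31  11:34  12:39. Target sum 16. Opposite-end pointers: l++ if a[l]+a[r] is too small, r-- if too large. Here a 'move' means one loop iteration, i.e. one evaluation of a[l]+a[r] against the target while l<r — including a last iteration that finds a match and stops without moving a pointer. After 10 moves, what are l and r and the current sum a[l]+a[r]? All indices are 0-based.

l=5, r=7, sum=20

l=0 r=12: -8+39=31 >16, r--
l=0 r=11: -8+34=26 >16, r--
l=0 r=10: -8+31=23 >16, r--
l=0 r=9: -8+25=17 >16, r--
l=0 r=8: -8+14=6 <16, l++
l=1 r=8: -4+14=10 <16, l++
l=2 r=8: -1+14=13 <16, l++
l=3 r=8: 0+14=14 <16, l++
l=4 r=8: 1+14=15 <16, l++
l=5 r=8: 7+14=21 >16, r--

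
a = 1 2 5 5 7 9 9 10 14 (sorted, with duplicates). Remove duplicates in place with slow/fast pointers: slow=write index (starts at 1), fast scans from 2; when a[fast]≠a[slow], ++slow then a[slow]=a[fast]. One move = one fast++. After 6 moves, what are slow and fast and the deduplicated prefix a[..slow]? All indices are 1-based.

(s=1,f=2) a[fast]=2≠a[slow]=1 write a[2]=2 → slow++,fast++
(s=2,f=3) a[fast]=5≠a[slow]=2 write a[3]=5 → slow++,fast++
(s=3,f=4) a[fast]=5=a[slow] dup → fast++
(s=3,f=5) a[fast]=7≠a[slow]=5 write a[4]=7 → slow++,fast++
(s=4,f=6) a[fast]=9≠a[slow]=7 write a[5]=9 → slow++,fast++
(s=5,f=7) a[fast]=9=a[slow] dup → fast++

slow=5, fast=8, prefix=[1, 2, 5, 7, 9]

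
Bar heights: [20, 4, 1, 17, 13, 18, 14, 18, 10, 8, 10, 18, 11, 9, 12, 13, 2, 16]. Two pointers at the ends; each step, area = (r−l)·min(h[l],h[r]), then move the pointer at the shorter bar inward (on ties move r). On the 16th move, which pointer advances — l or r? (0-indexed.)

l=0 r=17: min(20,16)*17=272 best=272 *, r--
l=0 r=16: min(20,2)*16=32 best=272, r--
l=0 r=15: min(20,13)*15=195 best=272, r--
l=0 r=14: min(20,12)*14=168 best=272, r--
l=0 r=13: min(20,9)*13=117 best=272, r--
l=0 r=12: min(20,11)*12=132 best=272, r--
l=0 r=11: min(20,18)*11=198 best=272, r--
l=0 r=10: min(20,10)*10=100 best=272, r--
l=0 r=9: min(20,8)*9=72 best=272, r--
l=0 r=8: min(20,10)*8=80 best=272, r--
l=0 r=7: min(20,18)*7=126 best=272, r--
l=0 r=6: min(20,14)*6=84 best=272, r--
l=0 r=5: min(20,18)*5=90 best=272, r--
l=0 r=4: min(20,13)*4=52 best=272, r--
l=0 r=3: min(20,17)*3=51 best=272, r--
l=0 r=2: min(20,1)*2=2 best=272, r--

r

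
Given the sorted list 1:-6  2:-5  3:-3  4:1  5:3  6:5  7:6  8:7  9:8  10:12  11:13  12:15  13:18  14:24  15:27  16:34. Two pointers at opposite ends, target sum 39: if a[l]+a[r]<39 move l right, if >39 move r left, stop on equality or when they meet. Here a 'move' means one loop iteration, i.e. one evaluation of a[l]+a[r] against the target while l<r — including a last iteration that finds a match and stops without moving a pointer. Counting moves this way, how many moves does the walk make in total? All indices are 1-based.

6 moves

[1,16] -6+34=28 <39 → l++
[2,16] -5+34=29 <39 → l++
[3,16] -3+34=31 <39 → l++
[4,16] 1+34=35 <39 → l++
[5,16] 3+34=37 <39 → l++
[6,16] 5+34=39 → found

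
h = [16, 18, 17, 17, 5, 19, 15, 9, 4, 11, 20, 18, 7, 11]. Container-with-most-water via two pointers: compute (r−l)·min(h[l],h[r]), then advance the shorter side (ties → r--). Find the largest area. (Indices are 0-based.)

max area = 180

[0,13] min(16,11)*13=143 best=143 * → r--
[0,12] min(16,7)*12=84 best=143 → r--
[0,11] min(16,18)*11=176 best=176 * → l++
[1,11] min(18,18)*10=180 best=180 * → r--
[1,10] min(18,20)*9=162 best=180 → l++
[2,10] min(17,20)*8=136 best=180 → l++
[3,10] min(17,20)*7=119 best=180 → l++
[4,10] min(5,20)*6=30 best=180 → l++
[5,10] min(19,20)*5=95 best=180 → l++
[6,10] min(15,20)*4=60 best=180 → l++
[7,10] min(9,20)*3=27 best=180 → l++
[8,10] min(4,20)*2=8 best=180 → l++
[9,10] min(11,20)*1=11 best=180 → l++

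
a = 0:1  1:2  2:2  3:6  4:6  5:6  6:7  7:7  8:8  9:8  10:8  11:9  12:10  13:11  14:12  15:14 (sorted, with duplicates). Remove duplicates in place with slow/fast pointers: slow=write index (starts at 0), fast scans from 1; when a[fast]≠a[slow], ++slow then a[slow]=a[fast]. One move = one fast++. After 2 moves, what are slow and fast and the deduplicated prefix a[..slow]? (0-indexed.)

slow=1, fast=3, prefix=[1, 2]

slow=0 fast=1: a[fast]=2≠a[slow]=1 write a[1]=2, slow++,fast++
slow=1 fast=2: a[fast]=2=a[slow] dup, fast++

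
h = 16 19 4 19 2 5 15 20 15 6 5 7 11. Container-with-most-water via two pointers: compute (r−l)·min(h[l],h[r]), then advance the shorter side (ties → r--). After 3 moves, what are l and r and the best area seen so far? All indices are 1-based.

[1,13] min(16,11)*12=132 best=132 * → r--
[1,12] min(16,7)*11=77 best=132 → r--
[1,11] min(16,5)*10=50 best=132 → r--

l=1, r=10, best area=132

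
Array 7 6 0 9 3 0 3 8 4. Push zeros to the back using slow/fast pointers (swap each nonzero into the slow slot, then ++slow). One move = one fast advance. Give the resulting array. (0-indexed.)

[7, 6, 9, 3, 3, 8, 4, 0, 0]

slow=0 fast=0: a[fast]=7≠0 swap→a[0]=7, slow++,fast++
slow=1 fast=1: a[fast]=6≠0 swap→a[1]=6, slow++,fast++
slow=2 fast=2: a[fast]=0, fast++
slow=2 fast=3: a[fast]=9≠0 swap→a[2]=9, slow++,fast++
slow=3 fast=4: a[fast]=3≠0 swap→a[3]=3, slow++,fast++
slow=4 fast=5: a[fast]=0, fast++
slow=4 fast=6: a[fast]=3≠0 swap→a[4]=3, slow++,fast++
slow=5 fast=7: a[fast]=8≠0 swap→a[5]=8, slow++,fast++
slow=6 fast=8: a[fast]=4≠0 swap→a[6]=4, slow++,fast++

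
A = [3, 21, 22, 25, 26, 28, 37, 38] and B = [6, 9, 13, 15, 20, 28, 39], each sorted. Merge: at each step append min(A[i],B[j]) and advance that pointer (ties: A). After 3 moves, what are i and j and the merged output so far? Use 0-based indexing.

i=1, j=2, merged so far=[3, 6, 9]

i=0 j=0: A[i]=3<=B[j]=6 take 3, i++
i=1 j=0: A[i]=21>B[j]=6 take 6, j++
i=1 j=1: A[i]=21>B[j]=9 take 9, j++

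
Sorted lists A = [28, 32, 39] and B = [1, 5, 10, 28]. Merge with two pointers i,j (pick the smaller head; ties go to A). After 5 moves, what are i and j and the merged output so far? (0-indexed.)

i=1, j=4, merged so far=[1, 5, 10, 28, 28]

[i=0,j=0] A[i]=28>B[j]=1 take 1 → j++
[i=0,j=1] A[i]=28>B[j]=5 take 5 → j++
[i=0,j=2] A[i]=28>B[j]=10 take 10 → j++
[i=0,j=3] A[i]=28<=B[j]=28 take 28 → i++
[i=1,j=3] A[i]=32>B[j]=28 take 28 → j++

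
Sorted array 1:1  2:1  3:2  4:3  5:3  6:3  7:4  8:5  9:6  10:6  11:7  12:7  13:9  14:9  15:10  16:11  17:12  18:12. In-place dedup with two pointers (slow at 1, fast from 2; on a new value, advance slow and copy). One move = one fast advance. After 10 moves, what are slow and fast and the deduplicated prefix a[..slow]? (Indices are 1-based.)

slow=7, fast=12, prefix=[1, 2, 3, 4, 5, 6, 7]

(s=1,f=2) a[fast]=1=a[slow] dup → fast++
(s=1,f=3) a[fast]=2≠a[slow]=1 write a[2]=2 → slow++,fast++
(s=2,f=4) a[fast]=3≠a[slow]=2 write a[3]=3 → slow++,fast++
(s=3,f=5) a[fast]=3=a[slow] dup → fast++
(s=3,f=6) a[fast]=3=a[slow] dup → fast++
(s=3,f=7) a[fast]=4≠a[slow]=3 write a[4]=4 → slow++,fast++
(s=4,f=8) a[fast]=5≠a[slow]=4 write a[5]=5 → slow++,fast++
(s=5,f=9) a[fast]=6≠a[slow]=5 write a[6]=6 → slow++,fast++
(s=6,f=10) a[fast]=6=a[slow] dup → fast++
(s=6,f=11) a[fast]=7≠a[slow]=6 write a[7]=7 → slow++,fast++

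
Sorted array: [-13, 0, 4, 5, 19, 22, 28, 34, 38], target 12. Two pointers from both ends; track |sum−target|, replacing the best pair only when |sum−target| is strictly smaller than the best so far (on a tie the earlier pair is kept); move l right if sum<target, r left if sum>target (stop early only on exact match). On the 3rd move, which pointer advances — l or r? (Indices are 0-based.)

r

l=0 r=8: -13+38=25 d=13 *, r--
l=0 r=7: -13+34=21 d=9 *, r--
l=0 r=6: -13+28=15 d=3 *, r--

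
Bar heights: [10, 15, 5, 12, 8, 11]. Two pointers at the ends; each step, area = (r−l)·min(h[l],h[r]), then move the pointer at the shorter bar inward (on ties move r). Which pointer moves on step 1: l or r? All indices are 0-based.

l=0 r=5: min(10,11)*5=50 best=50 *, l++

l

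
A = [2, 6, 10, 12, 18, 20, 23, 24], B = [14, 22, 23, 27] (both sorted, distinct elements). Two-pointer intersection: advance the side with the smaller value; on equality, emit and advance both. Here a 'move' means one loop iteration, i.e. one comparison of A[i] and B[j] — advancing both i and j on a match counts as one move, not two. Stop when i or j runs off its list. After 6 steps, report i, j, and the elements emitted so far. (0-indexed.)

[i=0,j=0] 2<14 → i++
[i=1,j=0] 6<14 → i++
[i=2,j=0] 10<14 → i++
[i=3,j=0] 12<14 → i++
[i=4,j=0] 18>14 → j++
[i=4,j=1] 18<22 → i++

i=5, j=1, emitted=[]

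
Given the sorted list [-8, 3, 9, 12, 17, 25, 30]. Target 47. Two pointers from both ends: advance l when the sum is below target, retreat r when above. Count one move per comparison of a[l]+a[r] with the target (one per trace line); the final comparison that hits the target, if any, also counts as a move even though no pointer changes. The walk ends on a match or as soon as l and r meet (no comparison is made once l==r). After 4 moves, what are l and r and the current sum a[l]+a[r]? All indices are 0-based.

l=0 r=6: -8+30=22 <47, l++
l=1 r=6: 3+30=33 <47, l++
l=2 r=6: 9+30=39 <47, l++
l=3 r=6: 12+30=42 <47, l++

l=4, r=6, sum=47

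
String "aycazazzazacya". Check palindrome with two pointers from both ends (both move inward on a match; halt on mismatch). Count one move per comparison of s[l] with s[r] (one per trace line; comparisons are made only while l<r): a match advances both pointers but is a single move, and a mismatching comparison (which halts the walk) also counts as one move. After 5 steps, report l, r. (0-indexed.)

l=5, r=8

l=0 r=13: 'a'=='a', l++,r--
l=1 r=12: 'y'=='y', l++,r--
l=2 r=11: 'c'=='c', l++,r--
l=3 r=10: 'a'=='a', l++,r--
l=4 r=9: 'z'=='z', l++,r--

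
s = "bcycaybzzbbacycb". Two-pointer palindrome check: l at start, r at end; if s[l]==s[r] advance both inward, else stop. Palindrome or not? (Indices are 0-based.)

not a palindrome (mismatch at 5,10)

[0,15] 'b'=='b' → l++,r--
[1,14] 'c'=='c' → l++,r--
[2,13] 'y'=='y' → l++,r--
[3,12] 'c'=='c' → l++,r--
[4,11] 'a'=='a' → l++,r--
[5,10] 'y'!='b' → stop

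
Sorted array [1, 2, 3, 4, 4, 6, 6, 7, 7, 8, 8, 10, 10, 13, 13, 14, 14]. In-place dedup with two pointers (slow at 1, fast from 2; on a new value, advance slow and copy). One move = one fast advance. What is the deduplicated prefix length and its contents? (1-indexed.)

slow=1 fast=2: a[fast]=2≠a[slow]=1 write a[2]=2, slow++,fast++
slow=2 fast=3: a[fast]=3≠a[slow]=2 write a[3]=3, slow++,fast++
slow=3 fast=4: a[fast]=4≠a[slow]=3 write a[4]=4, slow++,fast++
slow=4 fast=5: a[fast]=4=a[slow] dup, fast++
slow=4 fast=6: a[fast]=6≠a[slow]=4 write a[5]=6, slow++,fast++
slow=5 fast=7: a[fast]=6=a[slow] dup, fast++
slow=5 fast=8: a[fast]=7≠a[slow]=6 write a[6]=7, slow++,fast++
slow=6 fast=9: a[fast]=7=a[slow] dup, fast++
slow=6 fast=10: a[fast]=8≠a[slow]=7 write a[7]=8, slow++,fast++
slow=7 fast=11: a[fast]=8=a[slow] dup, fast++
slow=7 fast=12: a[fast]=10≠a[slow]=8 write a[8]=10, slow++,fast++
slow=8 fast=13: a[fast]=10=a[slow] dup, fast++
slow=8 fast=14: a[fast]=13≠a[slow]=10 write a[9]=13, slow++,fast++
slow=9 fast=15: a[fast]=13=a[slow] dup, fast++
slow=9 fast=16: a[fast]=14≠a[slow]=13 write a[10]=14, slow++,fast++
slow=10 fast=17: a[fast]=14=a[slow] dup, fast++

length 10; prefix = [1, 2, 3, 4, 6, 7, 8, 10, 13, 14]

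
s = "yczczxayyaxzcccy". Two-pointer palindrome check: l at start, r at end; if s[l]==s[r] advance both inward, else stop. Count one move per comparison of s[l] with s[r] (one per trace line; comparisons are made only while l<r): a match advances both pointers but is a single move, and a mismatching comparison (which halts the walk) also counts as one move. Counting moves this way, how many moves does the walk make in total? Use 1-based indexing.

[1,16] 'y'=='y' → l++,r--
[2,15] 'c'=='c' → l++,r--
[3,14] 'z'!='c' → stop

3 moves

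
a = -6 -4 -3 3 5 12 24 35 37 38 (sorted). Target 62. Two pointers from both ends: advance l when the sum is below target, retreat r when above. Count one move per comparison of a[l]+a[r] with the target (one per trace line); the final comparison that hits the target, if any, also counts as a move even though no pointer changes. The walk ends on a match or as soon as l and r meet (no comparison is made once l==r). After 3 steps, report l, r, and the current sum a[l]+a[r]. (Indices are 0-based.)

l=3, r=9, sum=41

l=0 r=9: -6+38=32 <62, l++
l=1 r=9: -4+38=34 <62, l++
l=2 r=9: -3+38=35 <62, l++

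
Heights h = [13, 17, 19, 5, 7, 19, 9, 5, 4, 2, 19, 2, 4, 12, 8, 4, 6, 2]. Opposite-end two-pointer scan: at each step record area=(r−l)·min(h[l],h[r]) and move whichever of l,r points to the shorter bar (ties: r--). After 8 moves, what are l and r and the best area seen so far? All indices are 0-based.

[0,17] min(13,2)*17=34 best=34 * → r--
[0,16] min(13,6)*16=96 best=96 * → r--
[0,15] min(13,4)*15=60 best=96 → r--
[0,14] min(13,8)*14=112 best=112 * → r--
[0,13] min(13,12)*13=156 best=156 * → r--
[0,12] min(13,4)*12=48 best=156 → r--
[0,11] min(13,2)*11=22 best=156 → r--
[0,10] min(13,19)*10=130 best=156 → l++

l=1, r=10, best area=156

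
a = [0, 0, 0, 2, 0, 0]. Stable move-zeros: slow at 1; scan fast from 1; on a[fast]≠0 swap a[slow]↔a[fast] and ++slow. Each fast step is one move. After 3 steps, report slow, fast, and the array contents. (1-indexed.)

slow=1, fast=4, a=[0, 0, 0, 2, 0, 0]

(s=1,f=1) a[fast]=0 → fast++
(s=1,f=2) a[fast]=0 → fast++
(s=1,f=3) a[fast]=0 → fast++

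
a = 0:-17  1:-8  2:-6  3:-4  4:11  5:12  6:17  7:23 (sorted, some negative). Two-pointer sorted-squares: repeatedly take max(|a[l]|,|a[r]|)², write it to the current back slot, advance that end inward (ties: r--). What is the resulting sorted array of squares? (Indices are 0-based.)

l=0 r=7: |-17|<=|23| out[7]=529, r--
l=0 r=6: |-17|<=|17| out[6]=289, r--
l=0 r=5: |-17|>|12| out[5]=289, l++
l=1 r=5: |-8|<=|12| out[4]=144, r--
l=1 r=4: |-8|<=|11| out[3]=121, r--
l=1 r=3: |-8|>|-4| out[2]=64, l++
l=2 r=3: |-6|>|-4| out[1]=36, l++
l=3 r=3: |-4|<=|-4| out[0]=16, r--

[16, 36, 64, 121, 144, 289, 289, 529]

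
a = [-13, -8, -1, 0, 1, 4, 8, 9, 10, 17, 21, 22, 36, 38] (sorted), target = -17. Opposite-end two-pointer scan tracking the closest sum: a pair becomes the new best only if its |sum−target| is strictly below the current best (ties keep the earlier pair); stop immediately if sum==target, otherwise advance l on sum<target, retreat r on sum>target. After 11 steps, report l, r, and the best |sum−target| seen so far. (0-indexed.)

l=0, r=2, best |Δ|=4

[0,13] -13+38=25 d=42 * → r--
[0,12] -13+36=23 d=40 * → r--
[0,11] -13+22=9 d=26 * → r--
[0,10] -13+21=8 d=25 * → r--
[0,9] -13+17=4 d=21 * → r--
[0,8] -13+10=-3 d=14 * → r--
[0,7] -13+9=-4 d=13 * → r--
[0,6] -13+8=-5 d=12 * → r--
[0,5] -13+4=-9 d=8 * → r--
[0,4] -13+1=-12 d=5 * → r--
[0,3] -13+0=-13 d=4 * → r--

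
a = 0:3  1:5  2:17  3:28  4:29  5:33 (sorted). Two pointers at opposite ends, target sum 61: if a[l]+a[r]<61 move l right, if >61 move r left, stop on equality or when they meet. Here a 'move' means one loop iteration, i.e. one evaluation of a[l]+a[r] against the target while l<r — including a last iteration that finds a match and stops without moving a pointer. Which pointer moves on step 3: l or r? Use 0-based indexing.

l

l=0 r=5: 3+33=36 <61, l++
l=1 r=5: 5+33=38 <61, l++
l=2 r=5: 17+33=50 <61, l++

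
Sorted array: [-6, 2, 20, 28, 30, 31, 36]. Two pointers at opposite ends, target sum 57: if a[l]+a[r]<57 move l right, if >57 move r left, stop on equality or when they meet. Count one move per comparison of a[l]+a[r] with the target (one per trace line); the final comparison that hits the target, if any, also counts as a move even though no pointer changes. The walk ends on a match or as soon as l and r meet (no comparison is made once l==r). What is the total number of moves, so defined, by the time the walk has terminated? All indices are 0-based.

l=0 r=6: -6+36=30 <57, l++
l=1 r=6: 2+36=38 <57, l++
l=2 r=6: 20+36=56 <57, l++
l=3 r=6: 28+36=64 >57, r--
l=3 r=5: 28+31=59 >57, r--
l=3 r=4: 28+30=58 >57, r--

6 moves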